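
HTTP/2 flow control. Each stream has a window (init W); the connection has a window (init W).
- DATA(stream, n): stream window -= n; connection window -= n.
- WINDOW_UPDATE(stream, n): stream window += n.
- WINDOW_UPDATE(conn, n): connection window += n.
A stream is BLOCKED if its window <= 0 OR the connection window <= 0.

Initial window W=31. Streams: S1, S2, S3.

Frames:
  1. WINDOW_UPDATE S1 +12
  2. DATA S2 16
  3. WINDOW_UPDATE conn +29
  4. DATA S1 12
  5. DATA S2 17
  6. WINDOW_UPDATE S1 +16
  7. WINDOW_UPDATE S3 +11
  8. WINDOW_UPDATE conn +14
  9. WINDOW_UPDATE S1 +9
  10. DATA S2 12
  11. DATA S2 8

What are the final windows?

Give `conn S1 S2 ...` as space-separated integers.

Answer: 9 56 -22 42

Derivation:
Op 1: conn=31 S1=43 S2=31 S3=31 blocked=[]
Op 2: conn=15 S1=43 S2=15 S3=31 blocked=[]
Op 3: conn=44 S1=43 S2=15 S3=31 blocked=[]
Op 4: conn=32 S1=31 S2=15 S3=31 blocked=[]
Op 5: conn=15 S1=31 S2=-2 S3=31 blocked=[2]
Op 6: conn=15 S1=47 S2=-2 S3=31 blocked=[2]
Op 7: conn=15 S1=47 S2=-2 S3=42 blocked=[2]
Op 8: conn=29 S1=47 S2=-2 S3=42 blocked=[2]
Op 9: conn=29 S1=56 S2=-2 S3=42 blocked=[2]
Op 10: conn=17 S1=56 S2=-14 S3=42 blocked=[2]
Op 11: conn=9 S1=56 S2=-22 S3=42 blocked=[2]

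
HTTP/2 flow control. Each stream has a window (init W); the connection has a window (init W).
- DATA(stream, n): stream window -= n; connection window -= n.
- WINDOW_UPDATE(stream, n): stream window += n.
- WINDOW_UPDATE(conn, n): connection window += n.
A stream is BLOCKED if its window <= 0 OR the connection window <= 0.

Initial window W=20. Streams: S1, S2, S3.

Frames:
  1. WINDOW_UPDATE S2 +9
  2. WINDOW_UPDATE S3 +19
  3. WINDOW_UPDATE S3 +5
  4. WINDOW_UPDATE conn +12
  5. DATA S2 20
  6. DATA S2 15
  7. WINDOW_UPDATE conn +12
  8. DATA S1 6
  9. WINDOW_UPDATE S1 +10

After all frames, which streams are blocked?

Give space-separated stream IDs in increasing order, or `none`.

Answer: S2

Derivation:
Op 1: conn=20 S1=20 S2=29 S3=20 blocked=[]
Op 2: conn=20 S1=20 S2=29 S3=39 blocked=[]
Op 3: conn=20 S1=20 S2=29 S3=44 blocked=[]
Op 4: conn=32 S1=20 S2=29 S3=44 blocked=[]
Op 5: conn=12 S1=20 S2=9 S3=44 blocked=[]
Op 6: conn=-3 S1=20 S2=-6 S3=44 blocked=[1, 2, 3]
Op 7: conn=9 S1=20 S2=-6 S3=44 blocked=[2]
Op 8: conn=3 S1=14 S2=-6 S3=44 blocked=[2]
Op 9: conn=3 S1=24 S2=-6 S3=44 blocked=[2]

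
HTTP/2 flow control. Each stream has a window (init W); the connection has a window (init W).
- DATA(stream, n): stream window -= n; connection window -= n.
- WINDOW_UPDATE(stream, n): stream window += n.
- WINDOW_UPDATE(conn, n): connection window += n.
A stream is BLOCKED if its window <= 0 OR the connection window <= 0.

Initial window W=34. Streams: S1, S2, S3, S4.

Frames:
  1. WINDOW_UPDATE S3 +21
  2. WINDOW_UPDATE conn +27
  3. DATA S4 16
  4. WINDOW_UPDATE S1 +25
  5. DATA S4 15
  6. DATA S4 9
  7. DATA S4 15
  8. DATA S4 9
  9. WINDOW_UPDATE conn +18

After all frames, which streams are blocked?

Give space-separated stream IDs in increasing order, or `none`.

Op 1: conn=34 S1=34 S2=34 S3=55 S4=34 blocked=[]
Op 2: conn=61 S1=34 S2=34 S3=55 S4=34 blocked=[]
Op 3: conn=45 S1=34 S2=34 S3=55 S4=18 blocked=[]
Op 4: conn=45 S1=59 S2=34 S3=55 S4=18 blocked=[]
Op 5: conn=30 S1=59 S2=34 S3=55 S4=3 blocked=[]
Op 6: conn=21 S1=59 S2=34 S3=55 S4=-6 blocked=[4]
Op 7: conn=6 S1=59 S2=34 S3=55 S4=-21 blocked=[4]
Op 8: conn=-3 S1=59 S2=34 S3=55 S4=-30 blocked=[1, 2, 3, 4]
Op 9: conn=15 S1=59 S2=34 S3=55 S4=-30 blocked=[4]

Answer: S4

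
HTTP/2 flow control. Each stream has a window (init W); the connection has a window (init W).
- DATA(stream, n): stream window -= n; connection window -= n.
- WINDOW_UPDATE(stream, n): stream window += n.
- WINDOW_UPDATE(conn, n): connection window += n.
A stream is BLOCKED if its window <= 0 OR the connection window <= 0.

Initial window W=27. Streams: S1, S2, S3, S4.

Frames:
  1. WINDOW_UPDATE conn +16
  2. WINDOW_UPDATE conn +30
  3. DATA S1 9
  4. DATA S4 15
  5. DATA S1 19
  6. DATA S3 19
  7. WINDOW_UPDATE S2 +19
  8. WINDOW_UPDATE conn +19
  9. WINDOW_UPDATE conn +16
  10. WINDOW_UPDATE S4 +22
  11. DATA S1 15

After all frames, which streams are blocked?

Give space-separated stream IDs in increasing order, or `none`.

Answer: S1

Derivation:
Op 1: conn=43 S1=27 S2=27 S3=27 S4=27 blocked=[]
Op 2: conn=73 S1=27 S2=27 S3=27 S4=27 blocked=[]
Op 3: conn=64 S1=18 S2=27 S3=27 S4=27 blocked=[]
Op 4: conn=49 S1=18 S2=27 S3=27 S4=12 blocked=[]
Op 5: conn=30 S1=-1 S2=27 S3=27 S4=12 blocked=[1]
Op 6: conn=11 S1=-1 S2=27 S3=8 S4=12 blocked=[1]
Op 7: conn=11 S1=-1 S2=46 S3=8 S4=12 blocked=[1]
Op 8: conn=30 S1=-1 S2=46 S3=8 S4=12 blocked=[1]
Op 9: conn=46 S1=-1 S2=46 S3=8 S4=12 blocked=[1]
Op 10: conn=46 S1=-1 S2=46 S3=8 S4=34 blocked=[1]
Op 11: conn=31 S1=-16 S2=46 S3=8 S4=34 blocked=[1]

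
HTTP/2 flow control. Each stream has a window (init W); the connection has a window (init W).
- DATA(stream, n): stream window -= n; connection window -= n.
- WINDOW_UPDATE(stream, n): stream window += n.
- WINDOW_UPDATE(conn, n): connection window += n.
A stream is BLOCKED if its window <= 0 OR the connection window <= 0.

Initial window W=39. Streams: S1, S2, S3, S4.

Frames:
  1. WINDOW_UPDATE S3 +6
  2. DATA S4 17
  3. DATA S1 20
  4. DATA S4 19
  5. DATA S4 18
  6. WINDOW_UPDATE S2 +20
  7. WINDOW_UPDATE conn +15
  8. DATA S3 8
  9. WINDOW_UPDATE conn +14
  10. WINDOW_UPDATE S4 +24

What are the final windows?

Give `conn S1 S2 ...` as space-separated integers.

Answer: -14 19 59 37 9

Derivation:
Op 1: conn=39 S1=39 S2=39 S3=45 S4=39 blocked=[]
Op 2: conn=22 S1=39 S2=39 S3=45 S4=22 blocked=[]
Op 3: conn=2 S1=19 S2=39 S3=45 S4=22 blocked=[]
Op 4: conn=-17 S1=19 S2=39 S3=45 S4=3 blocked=[1, 2, 3, 4]
Op 5: conn=-35 S1=19 S2=39 S3=45 S4=-15 blocked=[1, 2, 3, 4]
Op 6: conn=-35 S1=19 S2=59 S3=45 S4=-15 blocked=[1, 2, 3, 4]
Op 7: conn=-20 S1=19 S2=59 S3=45 S4=-15 blocked=[1, 2, 3, 4]
Op 8: conn=-28 S1=19 S2=59 S3=37 S4=-15 blocked=[1, 2, 3, 4]
Op 9: conn=-14 S1=19 S2=59 S3=37 S4=-15 blocked=[1, 2, 3, 4]
Op 10: conn=-14 S1=19 S2=59 S3=37 S4=9 blocked=[1, 2, 3, 4]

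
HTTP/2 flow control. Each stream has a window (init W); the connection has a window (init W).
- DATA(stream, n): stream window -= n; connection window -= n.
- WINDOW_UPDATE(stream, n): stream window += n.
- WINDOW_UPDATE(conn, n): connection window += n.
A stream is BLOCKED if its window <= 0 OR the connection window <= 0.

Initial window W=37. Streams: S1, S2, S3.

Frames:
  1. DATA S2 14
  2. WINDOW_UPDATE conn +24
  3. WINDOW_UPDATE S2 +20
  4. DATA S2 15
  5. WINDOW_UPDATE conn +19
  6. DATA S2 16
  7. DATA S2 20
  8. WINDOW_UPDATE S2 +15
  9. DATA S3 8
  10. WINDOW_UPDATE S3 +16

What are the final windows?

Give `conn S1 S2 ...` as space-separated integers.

Answer: 7 37 7 45

Derivation:
Op 1: conn=23 S1=37 S2=23 S3=37 blocked=[]
Op 2: conn=47 S1=37 S2=23 S3=37 blocked=[]
Op 3: conn=47 S1=37 S2=43 S3=37 blocked=[]
Op 4: conn=32 S1=37 S2=28 S3=37 blocked=[]
Op 5: conn=51 S1=37 S2=28 S3=37 blocked=[]
Op 6: conn=35 S1=37 S2=12 S3=37 blocked=[]
Op 7: conn=15 S1=37 S2=-8 S3=37 blocked=[2]
Op 8: conn=15 S1=37 S2=7 S3=37 blocked=[]
Op 9: conn=7 S1=37 S2=7 S3=29 blocked=[]
Op 10: conn=7 S1=37 S2=7 S3=45 blocked=[]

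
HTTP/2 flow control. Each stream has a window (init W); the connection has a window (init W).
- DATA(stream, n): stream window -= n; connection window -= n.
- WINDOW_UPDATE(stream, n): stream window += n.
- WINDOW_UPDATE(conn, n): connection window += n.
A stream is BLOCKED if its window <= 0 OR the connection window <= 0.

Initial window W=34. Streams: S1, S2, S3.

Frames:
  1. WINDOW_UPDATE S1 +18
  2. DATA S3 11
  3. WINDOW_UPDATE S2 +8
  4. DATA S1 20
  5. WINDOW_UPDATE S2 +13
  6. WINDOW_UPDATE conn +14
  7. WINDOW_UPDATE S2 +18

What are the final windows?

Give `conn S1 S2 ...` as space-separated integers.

Answer: 17 32 73 23

Derivation:
Op 1: conn=34 S1=52 S2=34 S3=34 blocked=[]
Op 2: conn=23 S1=52 S2=34 S3=23 blocked=[]
Op 3: conn=23 S1=52 S2=42 S3=23 blocked=[]
Op 4: conn=3 S1=32 S2=42 S3=23 blocked=[]
Op 5: conn=3 S1=32 S2=55 S3=23 blocked=[]
Op 6: conn=17 S1=32 S2=55 S3=23 blocked=[]
Op 7: conn=17 S1=32 S2=73 S3=23 blocked=[]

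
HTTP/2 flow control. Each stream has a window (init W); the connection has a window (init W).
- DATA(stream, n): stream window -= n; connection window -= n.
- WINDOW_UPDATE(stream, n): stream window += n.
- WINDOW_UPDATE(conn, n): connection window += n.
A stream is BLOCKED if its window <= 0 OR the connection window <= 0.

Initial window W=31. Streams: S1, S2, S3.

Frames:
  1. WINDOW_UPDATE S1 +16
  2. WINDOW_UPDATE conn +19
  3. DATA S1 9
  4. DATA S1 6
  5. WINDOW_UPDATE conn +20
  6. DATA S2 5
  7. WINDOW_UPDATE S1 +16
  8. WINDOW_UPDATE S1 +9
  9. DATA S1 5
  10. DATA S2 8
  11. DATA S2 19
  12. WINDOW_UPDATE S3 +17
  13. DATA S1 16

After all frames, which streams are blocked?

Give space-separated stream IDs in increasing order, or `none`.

Op 1: conn=31 S1=47 S2=31 S3=31 blocked=[]
Op 2: conn=50 S1=47 S2=31 S3=31 blocked=[]
Op 3: conn=41 S1=38 S2=31 S3=31 blocked=[]
Op 4: conn=35 S1=32 S2=31 S3=31 blocked=[]
Op 5: conn=55 S1=32 S2=31 S3=31 blocked=[]
Op 6: conn=50 S1=32 S2=26 S3=31 blocked=[]
Op 7: conn=50 S1=48 S2=26 S3=31 blocked=[]
Op 8: conn=50 S1=57 S2=26 S3=31 blocked=[]
Op 9: conn=45 S1=52 S2=26 S3=31 blocked=[]
Op 10: conn=37 S1=52 S2=18 S3=31 blocked=[]
Op 11: conn=18 S1=52 S2=-1 S3=31 blocked=[2]
Op 12: conn=18 S1=52 S2=-1 S3=48 blocked=[2]
Op 13: conn=2 S1=36 S2=-1 S3=48 blocked=[2]

Answer: S2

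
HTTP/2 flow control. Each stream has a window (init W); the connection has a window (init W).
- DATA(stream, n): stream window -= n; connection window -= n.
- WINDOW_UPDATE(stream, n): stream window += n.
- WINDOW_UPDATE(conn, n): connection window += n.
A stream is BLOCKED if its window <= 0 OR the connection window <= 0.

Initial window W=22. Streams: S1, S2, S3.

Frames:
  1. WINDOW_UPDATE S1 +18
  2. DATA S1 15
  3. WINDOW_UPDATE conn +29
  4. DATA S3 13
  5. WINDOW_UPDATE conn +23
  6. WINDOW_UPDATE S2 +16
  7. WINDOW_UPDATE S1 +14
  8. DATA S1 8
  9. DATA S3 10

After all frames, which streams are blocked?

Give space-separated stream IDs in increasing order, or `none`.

Op 1: conn=22 S1=40 S2=22 S3=22 blocked=[]
Op 2: conn=7 S1=25 S2=22 S3=22 blocked=[]
Op 3: conn=36 S1=25 S2=22 S3=22 blocked=[]
Op 4: conn=23 S1=25 S2=22 S3=9 blocked=[]
Op 5: conn=46 S1=25 S2=22 S3=9 blocked=[]
Op 6: conn=46 S1=25 S2=38 S3=9 blocked=[]
Op 7: conn=46 S1=39 S2=38 S3=9 blocked=[]
Op 8: conn=38 S1=31 S2=38 S3=9 blocked=[]
Op 9: conn=28 S1=31 S2=38 S3=-1 blocked=[3]

Answer: S3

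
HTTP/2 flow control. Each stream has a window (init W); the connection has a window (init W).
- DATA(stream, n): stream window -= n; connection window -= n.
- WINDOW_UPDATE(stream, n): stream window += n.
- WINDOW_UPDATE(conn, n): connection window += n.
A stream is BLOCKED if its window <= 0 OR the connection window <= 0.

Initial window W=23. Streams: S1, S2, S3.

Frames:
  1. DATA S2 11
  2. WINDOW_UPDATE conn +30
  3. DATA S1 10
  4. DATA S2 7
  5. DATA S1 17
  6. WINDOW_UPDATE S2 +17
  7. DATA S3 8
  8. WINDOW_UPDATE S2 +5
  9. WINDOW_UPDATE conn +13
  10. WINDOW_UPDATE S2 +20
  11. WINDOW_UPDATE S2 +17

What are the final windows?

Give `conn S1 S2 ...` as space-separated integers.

Answer: 13 -4 64 15

Derivation:
Op 1: conn=12 S1=23 S2=12 S3=23 blocked=[]
Op 2: conn=42 S1=23 S2=12 S3=23 blocked=[]
Op 3: conn=32 S1=13 S2=12 S3=23 blocked=[]
Op 4: conn=25 S1=13 S2=5 S3=23 blocked=[]
Op 5: conn=8 S1=-4 S2=5 S3=23 blocked=[1]
Op 6: conn=8 S1=-4 S2=22 S3=23 blocked=[1]
Op 7: conn=0 S1=-4 S2=22 S3=15 blocked=[1, 2, 3]
Op 8: conn=0 S1=-4 S2=27 S3=15 blocked=[1, 2, 3]
Op 9: conn=13 S1=-4 S2=27 S3=15 blocked=[1]
Op 10: conn=13 S1=-4 S2=47 S3=15 blocked=[1]
Op 11: conn=13 S1=-4 S2=64 S3=15 blocked=[1]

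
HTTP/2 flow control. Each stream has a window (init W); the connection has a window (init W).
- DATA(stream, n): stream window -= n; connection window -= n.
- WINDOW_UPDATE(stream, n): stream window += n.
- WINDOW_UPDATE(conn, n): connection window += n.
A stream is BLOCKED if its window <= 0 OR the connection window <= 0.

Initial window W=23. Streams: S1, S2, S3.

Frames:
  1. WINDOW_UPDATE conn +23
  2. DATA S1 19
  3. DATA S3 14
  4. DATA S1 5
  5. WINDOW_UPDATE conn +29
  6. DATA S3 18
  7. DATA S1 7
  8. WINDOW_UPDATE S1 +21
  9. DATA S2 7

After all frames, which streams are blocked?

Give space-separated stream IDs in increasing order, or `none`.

Answer: S3

Derivation:
Op 1: conn=46 S1=23 S2=23 S3=23 blocked=[]
Op 2: conn=27 S1=4 S2=23 S3=23 blocked=[]
Op 3: conn=13 S1=4 S2=23 S3=9 blocked=[]
Op 4: conn=8 S1=-1 S2=23 S3=9 blocked=[1]
Op 5: conn=37 S1=-1 S2=23 S3=9 blocked=[1]
Op 6: conn=19 S1=-1 S2=23 S3=-9 blocked=[1, 3]
Op 7: conn=12 S1=-8 S2=23 S3=-9 blocked=[1, 3]
Op 8: conn=12 S1=13 S2=23 S3=-9 blocked=[3]
Op 9: conn=5 S1=13 S2=16 S3=-9 blocked=[3]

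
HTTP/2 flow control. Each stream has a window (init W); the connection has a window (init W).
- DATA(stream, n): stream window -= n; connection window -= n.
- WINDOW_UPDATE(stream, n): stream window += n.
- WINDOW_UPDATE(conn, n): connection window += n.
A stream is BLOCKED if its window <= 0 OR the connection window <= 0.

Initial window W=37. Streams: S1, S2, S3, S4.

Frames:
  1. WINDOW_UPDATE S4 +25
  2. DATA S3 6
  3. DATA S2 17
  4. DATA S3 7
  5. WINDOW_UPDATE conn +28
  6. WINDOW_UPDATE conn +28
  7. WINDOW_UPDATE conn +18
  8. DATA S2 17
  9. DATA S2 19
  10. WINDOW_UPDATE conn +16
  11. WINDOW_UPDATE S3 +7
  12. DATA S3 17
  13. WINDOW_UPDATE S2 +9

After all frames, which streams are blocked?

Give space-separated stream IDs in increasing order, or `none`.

Answer: S2

Derivation:
Op 1: conn=37 S1=37 S2=37 S3=37 S4=62 blocked=[]
Op 2: conn=31 S1=37 S2=37 S3=31 S4=62 blocked=[]
Op 3: conn=14 S1=37 S2=20 S3=31 S4=62 blocked=[]
Op 4: conn=7 S1=37 S2=20 S3=24 S4=62 blocked=[]
Op 5: conn=35 S1=37 S2=20 S3=24 S4=62 blocked=[]
Op 6: conn=63 S1=37 S2=20 S3=24 S4=62 blocked=[]
Op 7: conn=81 S1=37 S2=20 S3=24 S4=62 blocked=[]
Op 8: conn=64 S1=37 S2=3 S3=24 S4=62 blocked=[]
Op 9: conn=45 S1=37 S2=-16 S3=24 S4=62 blocked=[2]
Op 10: conn=61 S1=37 S2=-16 S3=24 S4=62 blocked=[2]
Op 11: conn=61 S1=37 S2=-16 S3=31 S4=62 blocked=[2]
Op 12: conn=44 S1=37 S2=-16 S3=14 S4=62 blocked=[2]
Op 13: conn=44 S1=37 S2=-7 S3=14 S4=62 blocked=[2]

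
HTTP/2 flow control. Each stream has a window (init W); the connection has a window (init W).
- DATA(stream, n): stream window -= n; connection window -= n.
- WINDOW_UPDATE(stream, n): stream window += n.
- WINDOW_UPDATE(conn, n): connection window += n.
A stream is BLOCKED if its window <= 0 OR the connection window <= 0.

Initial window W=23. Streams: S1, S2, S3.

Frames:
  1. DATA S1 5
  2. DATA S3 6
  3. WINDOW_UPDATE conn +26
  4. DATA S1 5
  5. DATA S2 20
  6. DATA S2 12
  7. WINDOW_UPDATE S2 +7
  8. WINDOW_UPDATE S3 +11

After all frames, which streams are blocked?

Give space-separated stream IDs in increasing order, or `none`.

Op 1: conn=18 S1=18 S2=23 S3=23 blocked=[]
Op 2: conn=12 S1=18 S2=23 S3=17 blocked=[]
Op 3: conn=38 S1=18 S2=23 S3=17 blocked=[]
Op 4: conn=33 S1=13 S2=23 S3=17 blocked=[]
Op 5: conn=13 S1=13 S2=3 S3=17 blocked=[]
Op 6: conn=1 S1=13 S2=-9 S3=17 blocked=[2]
Op 7: conn=1 S1=13 S2=-2 S3=17 blocked=[2]
Op 8: conn=1 S1=13 S2=-2 S3=28 blocked=[2]

Answer: S2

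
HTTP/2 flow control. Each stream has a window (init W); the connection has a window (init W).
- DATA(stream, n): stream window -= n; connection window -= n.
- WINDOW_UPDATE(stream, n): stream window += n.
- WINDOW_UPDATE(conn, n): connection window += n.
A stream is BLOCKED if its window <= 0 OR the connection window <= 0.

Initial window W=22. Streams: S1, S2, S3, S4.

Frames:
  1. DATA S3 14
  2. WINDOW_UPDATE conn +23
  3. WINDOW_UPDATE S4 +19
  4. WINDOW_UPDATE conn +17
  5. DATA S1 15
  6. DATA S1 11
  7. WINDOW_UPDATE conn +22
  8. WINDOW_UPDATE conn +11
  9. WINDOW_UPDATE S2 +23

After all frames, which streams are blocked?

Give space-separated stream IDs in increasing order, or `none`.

Op 1: conn=8 S1=22 S2=22 S3=8 S4=22 blocked=[]
Op 2: conn=31 S1=22 S2=22 S3=8 S4=22 blocked=[]
Op 3: conn=31 S1=22 S2=22 S3=8 S4=41 blocked=[]
Op 4: conn=48 S1=22 S2=22 S3=8 S4=41 blocked=[]
Op 5: conn=33 S1=7 S2=22 S3=8 S4=41 blocked=[]
Op 6: conn=22 S1=-4 S2=22 S3=8 S4=41 blocked=[1]
Op 7: conn=44 S1=-4 S2=22 S3=8 S4=41 blocked=[1]
Op 8: conn=55 S1=-4 S2=22 S3=8 S4=41 blocked=[1]
Op 9: conn=55 S1=-4 S2=45 S3=8 S4=41 blocked=[1]

Answer: S1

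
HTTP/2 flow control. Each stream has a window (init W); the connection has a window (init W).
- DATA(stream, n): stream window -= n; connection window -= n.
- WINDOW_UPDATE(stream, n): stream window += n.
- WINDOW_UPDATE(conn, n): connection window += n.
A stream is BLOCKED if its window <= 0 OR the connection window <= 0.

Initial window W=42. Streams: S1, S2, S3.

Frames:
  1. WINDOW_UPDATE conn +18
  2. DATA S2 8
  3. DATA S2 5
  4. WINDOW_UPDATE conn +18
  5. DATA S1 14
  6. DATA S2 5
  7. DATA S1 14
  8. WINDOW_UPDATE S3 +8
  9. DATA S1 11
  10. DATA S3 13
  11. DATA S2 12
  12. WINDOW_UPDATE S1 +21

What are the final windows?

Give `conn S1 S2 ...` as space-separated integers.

Answer: -4 24 12 37

Derivation:
Op 1: conn=60 S1=42 S2=42 S3=42 blocked=[]
Op 2: conn=52 S1=42 S2=34 S3=42 blocked=[]
Op 3: conn=47 S1=42 S2=29 S3=42 blocked=[]
Op 4: conn=65 S1=42 S2=29 S3=42 blocked=[]
Op 5: conn=51 S1=28 S2=29 S3=42 blocked=[]
Op 6: conn=46 S1=28 S2=24 S3=42 blocked=[]
Op 7: conn=32 S1=14 S2=24 S3=42 blocked=[]
Op 8: conn=32 S1=14 S2=24 S3=50 blocked=[]
Op 9: conn=21 S1=3 S2=24 S3=50 blocked=[]
Op 10: conn=8 S1=3 S2=24 S3=37 blocked=[]
Op 11: conn=-4 S1=3 S2=12 S3=37 blocked=[1, 2, 3]
Op 12: conn=-4 S1=24 S2=12 S3=37 blocked=[1, 2, 3]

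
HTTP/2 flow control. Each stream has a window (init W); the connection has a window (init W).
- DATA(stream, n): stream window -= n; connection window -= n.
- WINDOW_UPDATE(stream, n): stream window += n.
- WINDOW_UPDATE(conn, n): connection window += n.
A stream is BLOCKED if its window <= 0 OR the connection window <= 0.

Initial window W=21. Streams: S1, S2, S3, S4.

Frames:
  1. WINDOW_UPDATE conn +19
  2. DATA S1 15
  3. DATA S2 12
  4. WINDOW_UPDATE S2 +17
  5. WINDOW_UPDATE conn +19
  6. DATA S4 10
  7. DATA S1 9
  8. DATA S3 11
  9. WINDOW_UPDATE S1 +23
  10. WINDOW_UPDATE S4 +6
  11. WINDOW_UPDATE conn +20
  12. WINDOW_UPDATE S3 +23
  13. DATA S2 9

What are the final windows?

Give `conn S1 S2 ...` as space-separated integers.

Op 1: conn=40 S1=21 S2=21 S3=21 S4=21 blocked=[]
Op 2: conn=25 S1=6 S2=21 S3=21 S4=21 blocked=[]
Op 3: conn=13 S1=6 S2=9 S3=21 S4=21 blocked=[]
Op 4: conn=13 S1=6 S2=26 S3=21 S4=21 blocked=[]
Op 5: conn=32 S1=6 S2=26 S3=21 S4=21 blocked=[]
Op 6: conn=22 S1=6 S2=26 S3=21 S4=11 blocked=[]
Op 7: conn=13 S1=-3 S2=26 S3=21 S4=11 blocked=[1]
Op 8: conn=2 S1=-3 S2=26 S3=10 S4=11 blocked=[1]
Op 9: conn=2 S1=20 S2=26 S3=10 S4=11 blocked=[]
Op 10: conn=2 S1=20 S2=26 S3=10 S4=17 blocked=[]
Op 11: conn=22 S1=20 S2=26 S3=10 S4=17 blocked=[]
Op 12: conn=22 S1=20 S2=26 S3=33 S4=17 blocked=[]
Op 13: conn=13 S1=20 S2=17 S3=33 S4=17 blocked=[]

Answer: 13 20 17 33 17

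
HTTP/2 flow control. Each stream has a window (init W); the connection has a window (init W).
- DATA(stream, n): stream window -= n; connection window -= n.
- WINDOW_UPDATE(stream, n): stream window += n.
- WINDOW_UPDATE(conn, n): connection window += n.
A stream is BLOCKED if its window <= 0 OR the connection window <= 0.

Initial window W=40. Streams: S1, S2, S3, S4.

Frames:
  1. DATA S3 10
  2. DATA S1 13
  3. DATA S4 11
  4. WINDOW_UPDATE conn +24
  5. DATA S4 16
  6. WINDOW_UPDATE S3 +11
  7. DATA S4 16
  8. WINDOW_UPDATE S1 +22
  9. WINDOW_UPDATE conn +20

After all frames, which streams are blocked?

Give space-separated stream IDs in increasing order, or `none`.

Op 1: conn=30 S1=40 S2=40 S3=30 S4=40 blocked=[]
Op 2: conn=17 S1=27 S2=40 S3=30 S4=40 blocked=[]
Op 3: conn=6 S1=27 S2=40 S3=30 S4=29 blocked=[]
Op 4: conn=30 S1=27 S2=40 S3=30 S4=29 blocked=[]
Op 5: conn=14 S1=27 S2=40 S3=30 S4=13 blocked=[]
Op 6: conn=14 S1=27 S2=40 S3=41 S4=13 blocked=[]
Op 7: conn=-2 S1=27 S2=40 S3=41 S4=-3 blocked=[1, 2, 3, 4]
Op 8: conn=-2 S1=49 S2=40 S3=41 S4=-3 blocked=[1, 2, 3, 4]
Op 9: conn=18 S1=49 S2=40 S3=41 S4=-3 blocked=[4]

Answer: S4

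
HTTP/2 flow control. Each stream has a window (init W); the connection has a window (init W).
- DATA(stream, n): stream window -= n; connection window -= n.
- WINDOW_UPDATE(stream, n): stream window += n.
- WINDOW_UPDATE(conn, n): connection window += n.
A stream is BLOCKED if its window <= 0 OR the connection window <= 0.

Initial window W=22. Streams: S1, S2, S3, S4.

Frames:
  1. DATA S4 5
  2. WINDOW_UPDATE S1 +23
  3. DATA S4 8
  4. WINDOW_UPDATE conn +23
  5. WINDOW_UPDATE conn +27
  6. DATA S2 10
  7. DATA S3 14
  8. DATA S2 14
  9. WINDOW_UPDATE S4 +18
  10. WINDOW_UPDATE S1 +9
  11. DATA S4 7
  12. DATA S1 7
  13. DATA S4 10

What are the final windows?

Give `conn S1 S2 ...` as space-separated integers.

Op 1: conn=17 S1=22 S2=22 S3=22 S4=17 blocked=[]
Op 2: conn=17 S1=45 S2=22 S3=22 S4=17 blocked=[]
Op 3: conn=9 S1=45 S2=22 S3=22 S4=9 blocked=[]
Op 4: conn=32 S1=45 S2=22 S3=22 S4=9 blocked=[]
Op 5: conn=59 S1=45 S2=22 S3=22 S4=9 blocked=[]
Op 6: conn=49 S1=45 S2=12 S3=22 S4=9 blocked=[]
Op 7: conn=35 S1=45 S2=12 S3=8 S4=9 blocked=[]
Op 8: conn=21 S1=45 S2=-2 S3=8 S4=9 blocked=[2]
Op 9: conn=21 S1=45 S2=-2 S3=8 S4=27 blocked=[2]
Op 10: conn=21 S1=54 S2=-2 S3=8 S4=27 blocked=[2]
Op 11: conn=14 S1=54 S2=-2 S3=8 S4=20 blocked=[2]
Op 12: conn=7 S1=47 S2=-2 S3=8 S4=20 blocked=[2]
Op 13: conn=-3 S1=47 S2=-2 S3=8 S4=10 blocked=[1, 2, 3, 4]

Answer: -3 47 -2 8 10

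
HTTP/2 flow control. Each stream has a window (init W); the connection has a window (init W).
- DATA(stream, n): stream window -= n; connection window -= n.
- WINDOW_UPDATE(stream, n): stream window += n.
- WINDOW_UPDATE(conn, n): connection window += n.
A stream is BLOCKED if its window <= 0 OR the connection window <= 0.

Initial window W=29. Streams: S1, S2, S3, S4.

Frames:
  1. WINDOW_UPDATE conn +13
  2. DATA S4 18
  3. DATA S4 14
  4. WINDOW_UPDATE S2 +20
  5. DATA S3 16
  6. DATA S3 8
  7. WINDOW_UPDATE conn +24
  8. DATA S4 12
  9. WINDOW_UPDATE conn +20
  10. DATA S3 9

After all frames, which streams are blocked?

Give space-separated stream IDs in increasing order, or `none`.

Op 1: conn=42 S1=29 S2=29 S3=29 S4=29 blocked=[]
Op 2: conn=24 S1=29 S2=29 S3=29 S4=11 blocked=[]
Op 3: conn=10 S1=29 S2=29 S3=29 S4=-3 blocked=[4]
Op 4: conn=10 S1=29 S2=49 S3=29 S4=-3 blocked=[4]
Op 5: conn=-6 S1=29 S2=49 S3=13 S4=-3 blocked=[1, 2, 3, 4]
Op 6: conn=-14 S1=29 S2=49 S3=5 S4=-3 blocked=[1, 2, 3, 4]
Op 7: conn=10 S1=29 S2=49 S3=5 S4=-3 blocked=[4]
Op 8: conn=-2 S1=29 S2=49 S3=5 S4=-15 blocked=[1, 2, 3, 4]
Op 9: conn=18 S1=29 S2=49 S3=5 S4=-15 blocked=[4]
Op 10: conn=9 S1=29 S2=49 S3=-4 S4=-15 blocked=[3, 4]

Answer: S3 S4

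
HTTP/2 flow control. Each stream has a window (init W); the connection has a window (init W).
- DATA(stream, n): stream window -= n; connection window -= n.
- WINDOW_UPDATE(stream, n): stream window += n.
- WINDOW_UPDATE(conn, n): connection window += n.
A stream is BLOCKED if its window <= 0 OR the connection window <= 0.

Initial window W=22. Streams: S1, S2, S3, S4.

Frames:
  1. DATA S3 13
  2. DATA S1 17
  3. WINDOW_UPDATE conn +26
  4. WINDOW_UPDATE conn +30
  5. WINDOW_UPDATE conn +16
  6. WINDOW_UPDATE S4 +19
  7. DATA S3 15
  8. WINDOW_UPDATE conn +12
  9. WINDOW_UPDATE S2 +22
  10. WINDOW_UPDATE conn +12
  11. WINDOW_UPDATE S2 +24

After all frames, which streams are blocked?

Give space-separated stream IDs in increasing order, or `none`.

Answer: S3

Derivation:
Op 1: conn=9 S1=22 S2=22 S3=9 S4=22 blocked=[]
Op 2: conn=-8 S1=5 S2=22 S3=9 S4=22 blocked=[1, 2, 3, 4]
Op 3: conn=18 S1=5 S2=22 S3=9 S4=22 blocked=[]
Op 4: conn=48 S1=5 S2=22 S3=9 S4=22 blocked=[]
Op 5: conn=64 S1=5 S2=22 S3=9 S4=22 blocked=[]
Op 6: conn=64 S1=5 S2=22 S3=9 S4=41 blocked=[]
Op 7: conn=49 S1=5 S2=22 S3=-6 S4=41 blocked=[3]
Op 8: conn=61 S1=5 S2=22 S3=-6 S4=41 blocked=[3]
Op 9: conn=61 S1=5 S2=44 S3=-6 S4=41 blocked=[3]
Op 10: conn=73 S1=5 S2=44 S3=-6 S4=41 blocked=[3]
Op 11: conn=73 S1=5 S2=68 S3=-6 S4=41 blocked=[3]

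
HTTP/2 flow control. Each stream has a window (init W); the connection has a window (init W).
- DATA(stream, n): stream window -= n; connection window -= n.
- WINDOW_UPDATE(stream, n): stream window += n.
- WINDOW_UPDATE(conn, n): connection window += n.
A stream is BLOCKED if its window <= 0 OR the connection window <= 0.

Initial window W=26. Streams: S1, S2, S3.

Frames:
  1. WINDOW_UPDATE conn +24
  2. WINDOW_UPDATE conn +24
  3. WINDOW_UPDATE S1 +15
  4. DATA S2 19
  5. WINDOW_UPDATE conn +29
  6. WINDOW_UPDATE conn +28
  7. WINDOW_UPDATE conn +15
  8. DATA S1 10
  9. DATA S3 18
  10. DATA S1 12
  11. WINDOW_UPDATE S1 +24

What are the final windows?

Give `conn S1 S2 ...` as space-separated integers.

Answer: 87 43 7 8

Derivation:
Op 1: conn=50 S1=26 S2=26 S3=26 blocked=[]
Op 2: conn=74 S1=26 S2=26 S3=26 blocked=[]
Op 3: conn=74 S1=41 S2=26 S3=26 blocked=[]
Op 4: conn=55 S1=41 S2=7 S3=26 blocked=[]
Op 5: conn=84 S1=41 S2=7 S3=26 blocked=[]
Op 6: conn=112 S1=41 S2=7 S3=26 blocked=[]
Op 7: conn=127 S1=41 S2=7 S3=26 blocked=[]
Op 8: conn=117 S1=31 S2=7 S3=26 blocked=[]
Op 9: conn=99 S1=31 S2=7 S3=8 blocked=[]
Op 10: conn=87 S1=19 S2=7 S3=8 blocked=[]
Op 11: conn=87 S1=43 S2=7 S3=8 blocked=[]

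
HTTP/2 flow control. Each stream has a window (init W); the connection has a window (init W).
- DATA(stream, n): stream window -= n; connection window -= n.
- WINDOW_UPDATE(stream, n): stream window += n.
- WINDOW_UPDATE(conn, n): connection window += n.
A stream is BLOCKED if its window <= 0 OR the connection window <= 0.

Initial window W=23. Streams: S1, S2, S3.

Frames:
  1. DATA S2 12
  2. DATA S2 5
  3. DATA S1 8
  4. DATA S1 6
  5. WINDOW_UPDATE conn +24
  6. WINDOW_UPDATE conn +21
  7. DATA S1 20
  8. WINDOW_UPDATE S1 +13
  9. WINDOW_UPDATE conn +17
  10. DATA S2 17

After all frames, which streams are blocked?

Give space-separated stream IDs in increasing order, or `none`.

Answer: S2

Derivation:
Op 1: conn=11 S1=23 S2=11 S3=23 blocked=[]
Op 2: conn=6 S1=23 S2=6 S3=23 blocked=[]
Op 3: conn=-2 S1=15 S2=6 S3=23 blocked=[1, 2, 3]
Op 4: conn=-8 S1=9 S2=6 S3=23 blocked=[1, 2, 3]
Op 5: conn=16 S1=9 S2=6 S3=23 blocked=[]
Op 6: conn=37 S1=9 S2=6 S3=23 blocked=[]
Op 7: conn=17 S1=-11 S2=6 S3=23 blocked=[1]
Op 8: conn=17 S1=2 S2=6 S3=23 blocked=[]
Op 9: conn=34 S1=2 S2=6 S3=23 blocked=[]
Op 10: conn=17 S1=2 S2=-11 S3=23 blocked=[2]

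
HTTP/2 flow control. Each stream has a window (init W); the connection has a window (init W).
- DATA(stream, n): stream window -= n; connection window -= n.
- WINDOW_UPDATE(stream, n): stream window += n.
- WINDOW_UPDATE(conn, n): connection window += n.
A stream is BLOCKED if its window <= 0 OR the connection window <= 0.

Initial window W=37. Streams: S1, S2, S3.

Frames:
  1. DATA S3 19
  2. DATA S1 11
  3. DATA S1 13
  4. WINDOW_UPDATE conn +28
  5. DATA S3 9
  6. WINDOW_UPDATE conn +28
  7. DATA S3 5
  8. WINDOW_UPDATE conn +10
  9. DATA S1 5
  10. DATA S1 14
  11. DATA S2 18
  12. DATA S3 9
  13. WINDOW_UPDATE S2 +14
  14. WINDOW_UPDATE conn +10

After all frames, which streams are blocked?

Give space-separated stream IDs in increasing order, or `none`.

Op 1: conn=18 S1=37 S2=37 S3=18 blocked=[]
Op 2: conn=7 S1=26 S2=37 S3=18 blocked=[]
Op 3: conn=-6 S1=13 S2=37 S3=18 blocked=[1, 2, 3]
Op 4: conn=22 S1=13 S2=37 S3=18 blocked=[]
Op 5: conn=13 S1=13 S2=37 S3=9 blocked=[]
Op 6: conn=41 S1=13 S2=37 S3=9 blocked=[]
Op 7: conn=36 S1=13 S2=37 S3=4 blocked=[]
Op 8: conn=46 S1=13 S2=37 S3=4 blocked=[]
Op 9: conn=41 S1=8 S2=37 S3=4 blocked=[]
Op 10: conn=27 S1=-6 S2=37 S3=4 blocked=[1]
Op 11: conn=9 S1=-6 S2=19 S3=4 blocked=[1]
Op 12: conn=0 S1=-6 S2=19 S3=-5 blocked=[1, 2, 3]
Op 13: conn=0 S1=-6 S2=33 S3=-5 blocked=[1, 2, 3]
Op 14: conn=10 S1=-6 S2=33 S3=-5 blocked=[1, 3]

Answer: S1 S3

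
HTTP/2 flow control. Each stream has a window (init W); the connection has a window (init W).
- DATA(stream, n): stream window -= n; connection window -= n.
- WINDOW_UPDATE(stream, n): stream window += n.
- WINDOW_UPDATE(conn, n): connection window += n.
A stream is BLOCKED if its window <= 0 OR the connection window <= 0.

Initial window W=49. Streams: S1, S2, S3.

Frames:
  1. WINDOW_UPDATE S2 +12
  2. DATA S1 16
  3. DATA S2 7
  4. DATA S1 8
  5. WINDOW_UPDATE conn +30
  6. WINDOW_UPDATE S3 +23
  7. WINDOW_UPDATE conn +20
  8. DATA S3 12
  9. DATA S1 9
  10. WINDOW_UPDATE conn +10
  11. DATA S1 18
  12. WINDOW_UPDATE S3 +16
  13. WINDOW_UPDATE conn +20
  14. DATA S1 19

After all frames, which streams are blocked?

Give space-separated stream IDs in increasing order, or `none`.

Answer: S1

Derivation:
Op 1: conn=49 S1=49 S2=61 S3=49 blocked=[]
Op 2: conn=33 S1=33 S2=61 S3=49 blocked=[]
Op 3: conn=26 S1=33 S2=54 S3=49 blocked=[]
Op 4: conn=18 S1=25 S2=54 S3=49 blocked=[]
Op 5: conn=48 S1=25 S2=54 S3=49 blocked=[]
Op 6: conn=48 S1=25 S2=54 S3=72 blocked=[]
Op 7: conn=68 S1=25 S2=54 S3=72 blocked=[]
Op 8: conn=56 S1=25 S2=54 S3=60 blocked=[]
Op 9: conn=47 S1=16 S2=54 S3=60 blocked=[]
Op 10: conn=57 S1=16 S2=54 S3=60 blocked=[]
Op 11: conn=39 S1=-2 S2=54 S3=60 blocked=[1]
Op 12: conn=39 S1=-2 S2=54 S3=76 blocked=[1]
Op 13: conn=59 S1=-2 S2=54 S3=76 blocked=[1]
Op 14: conn=40 S1=-21 S2=54 S3=76 blocked=[1]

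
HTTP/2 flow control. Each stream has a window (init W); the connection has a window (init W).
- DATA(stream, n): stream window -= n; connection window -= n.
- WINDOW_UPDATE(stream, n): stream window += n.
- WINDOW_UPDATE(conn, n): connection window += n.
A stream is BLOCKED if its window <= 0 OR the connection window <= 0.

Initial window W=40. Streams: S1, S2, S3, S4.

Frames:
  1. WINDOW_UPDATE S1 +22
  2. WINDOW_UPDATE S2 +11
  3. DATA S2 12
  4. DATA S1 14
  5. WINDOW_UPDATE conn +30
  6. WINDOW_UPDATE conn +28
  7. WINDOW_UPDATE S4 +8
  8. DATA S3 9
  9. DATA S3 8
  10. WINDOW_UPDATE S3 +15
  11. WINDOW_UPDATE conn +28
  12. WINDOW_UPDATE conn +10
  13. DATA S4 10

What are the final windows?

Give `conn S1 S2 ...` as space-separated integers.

Op 1: conn=40 S1=62 S2=40 S3=40 S4=40 blocked=[]
Op 2: conn=40 S1=62 S2=51 S3=40 S4=40 blocked=[]
Op 3: conn=28 S1=62 S2=39 S3=40 S4=40 blocked=[]
Op 4: conn=14 S1=48 S2=39 S3=40 S4=40 blocked=[]
Op 5: conn=44 S1=48 S2=39 S3=40 S4=40 blocked=[]
Op 6: conn=72 S1=48 S2=39 S3=40 S4=40 blocked=[]
Op 7: conn=72 S1=48 S2=39 S3=40 S4=48 blocked=[]
Op 8: conn=63 S1=48 S2=39 S3=31 S4=48 blocked=[]
Op 9: conn=55 S1=48 S2=39 S3=23 S4=48 blocked=[]
Op 10: conn=55 S1=48 S2=39 S3=38 S4=48 blocked=[]
Op 11: conn=83 S1=48 S2=39 S3=38 S4=48 blocked=[]
Op 12: conn=93 S1=48 S2=39 S3=38 S4=48 blocked=[]
Op 13: conn=83 S1=48 S2=39 S3=38 S4=38 blocked=[]

Answer: 83 48 39 38 38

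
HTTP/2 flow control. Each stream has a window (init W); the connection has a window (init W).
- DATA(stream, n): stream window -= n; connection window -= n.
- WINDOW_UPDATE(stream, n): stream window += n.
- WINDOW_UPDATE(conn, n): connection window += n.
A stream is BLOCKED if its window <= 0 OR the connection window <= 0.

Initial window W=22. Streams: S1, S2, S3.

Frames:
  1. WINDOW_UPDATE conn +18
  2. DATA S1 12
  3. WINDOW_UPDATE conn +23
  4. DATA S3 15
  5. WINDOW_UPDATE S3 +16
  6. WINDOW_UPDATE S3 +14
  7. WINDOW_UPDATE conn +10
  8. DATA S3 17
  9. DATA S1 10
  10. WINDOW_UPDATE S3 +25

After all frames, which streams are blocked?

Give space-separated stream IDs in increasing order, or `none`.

Answer: S1

Derivation:
Op 1: conn=40 S1=22 S2=22 S3=22 blocked=[]
Op 2: conn=28 S1=10 S2=22 S3=22 blocked=[]
Op 3: conn=51 S1=10 S2=22 S3=22 blocked=[]
Op 4: conn=36 S1=10 S2=22 S3=7 blocked=[]
Op 5: conn=36 S1=10 S2=22 S3=23 blocked=[]
Op 6: conn=36 S1=10 S2=22 S3=37 blocked=[]
Op 7: conn=46 S1=10 S2=22 S3=37 blocked=[]
Op 8: conn=29 S1=10 S2=22 S3=20 blocked=[]
Op 9: conn=19 S1=0 S2=22 S3=20 blocked=[1]
Op 10: conn=19 S1=0 S2=22 S3=45 blocked=[1]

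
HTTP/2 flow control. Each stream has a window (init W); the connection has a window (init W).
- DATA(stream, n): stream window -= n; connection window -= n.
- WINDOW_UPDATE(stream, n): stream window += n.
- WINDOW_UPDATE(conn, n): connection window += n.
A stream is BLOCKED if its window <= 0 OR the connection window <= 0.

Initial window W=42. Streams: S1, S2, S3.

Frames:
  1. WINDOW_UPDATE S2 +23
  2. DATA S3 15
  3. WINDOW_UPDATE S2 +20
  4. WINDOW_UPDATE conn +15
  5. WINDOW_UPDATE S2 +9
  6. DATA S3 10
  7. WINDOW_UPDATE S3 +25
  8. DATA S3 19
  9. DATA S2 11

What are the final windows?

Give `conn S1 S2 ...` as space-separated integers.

Op 1: conn=42 S1=42 S2=65 S3=42 blocked=[]
Op 2: conn=27 S1=42 S2=65 S3=27 blocked=[]
Op 3: conn=27 S1=42 S2=85 S3=27 blocked=[]
Op 4: conn=42 S1=42 S2=85 S3=27 blocked=[]
Op 5: conn=42 S1=42 S2=94 S3=27 blocked=[]
Op 6: conn=32 S1=42 S2=94 S3=17 blocked=[]
Op 7: conn=32 S1=42 S2=94 S3=42 blocked=[]
Op 8: conn=13 S1=42 S2=94 S3=23 blocked=[]
Op 9: conn=2 S1=42 S2=83 S3=23 blocked=[]

Answer: 2 42 83 23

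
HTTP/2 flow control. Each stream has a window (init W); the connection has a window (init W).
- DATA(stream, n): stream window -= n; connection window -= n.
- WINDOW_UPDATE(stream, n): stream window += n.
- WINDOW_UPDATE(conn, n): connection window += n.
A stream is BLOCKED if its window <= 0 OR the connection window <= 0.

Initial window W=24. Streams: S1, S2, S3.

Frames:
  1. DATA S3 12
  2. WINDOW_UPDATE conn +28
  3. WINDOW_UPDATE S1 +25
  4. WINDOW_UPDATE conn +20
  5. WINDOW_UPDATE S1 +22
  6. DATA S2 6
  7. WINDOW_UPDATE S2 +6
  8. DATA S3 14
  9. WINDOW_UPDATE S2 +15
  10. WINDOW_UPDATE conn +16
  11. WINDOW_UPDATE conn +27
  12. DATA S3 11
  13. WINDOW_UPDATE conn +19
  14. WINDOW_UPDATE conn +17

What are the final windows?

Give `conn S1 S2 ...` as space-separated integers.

Answer: 108 71 39 -13

Derivation:
Op 1: conn=12 S1=24 S2=24 S3=12 blocked=[]
Op 2: conn=40 S1=24 S2=24 S3=12 blocked=[]
Op 3: conn=40 S1=49 S2=24 S3=12 blocked=[]
Op 4: conn=60 S1=49 S2=24 S3=12 blocked=[]
Op 5: conn=60 S1=71 S2=24 S3=12 blocked=[]
Op 6: conn=54 S1=71 S2=18 S3=12 blocked=[]
Op 7: conn=54 S1=71 S2=24 S3=12 blocked=[]
Op 8: conn=40 S1=71 S2=24 S3=-2 blocked=[3]
Op 9: conn=40 S1=71 S2=39 S3=-2 blocked=[3]
Op 10: conn=56 S1=71 S2=39 S3=-2 blocked=[3]
Op 11: conn=83 S1=71 S2=39 S3=-2 blocked=[3]
Op 12: conn=72 S1=71 S2=39 S3=-13 blocked=[3]
Op 13: conn=91 S1=71 S2=39 S3=-13 blocked=[3]
Op 14: conn=108 S1=71 S2=39 S3=-13 blocked=[3]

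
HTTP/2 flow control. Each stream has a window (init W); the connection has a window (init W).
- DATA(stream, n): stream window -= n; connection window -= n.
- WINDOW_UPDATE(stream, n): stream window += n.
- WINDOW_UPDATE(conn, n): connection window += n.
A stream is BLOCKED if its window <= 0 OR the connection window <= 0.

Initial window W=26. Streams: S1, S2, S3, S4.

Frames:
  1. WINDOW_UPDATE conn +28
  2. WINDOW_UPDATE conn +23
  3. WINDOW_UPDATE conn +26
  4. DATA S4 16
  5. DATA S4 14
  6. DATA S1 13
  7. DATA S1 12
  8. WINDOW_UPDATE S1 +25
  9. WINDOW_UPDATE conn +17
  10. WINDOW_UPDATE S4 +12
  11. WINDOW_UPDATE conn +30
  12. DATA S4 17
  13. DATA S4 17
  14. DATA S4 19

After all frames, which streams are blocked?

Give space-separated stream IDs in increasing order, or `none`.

Op 1: conn=54 S1=26 S2=26 S3=26 S4=26 blocked=[]
Op 2: conn=77 S1=26 S2=26 S3=26 S4=26 blocked=[]
Op 3: conn=103 S1=26 S2=26 S3=26 S4=26 blocked=[]
Op 4: conn=87 S1=26 S2=26 S3=26 S4=10 blocked=[]
Op 5: conn=73 S1=26 S2=26 S3=26 S4=-4 blocked=[4]
Op 6: conn=60 S1=13 S2=26 S3=26 S4=-4 blocked=[4]
Op 7: conn=48 S1=1 S2=26 S3=26 S4=-4 blocked=[4]
Op 8: conn=48 S1=26 S2=26 S3=26 S4=-4 blocked=[4]
Op 9: conn=65 S1=26 S2=26 S3=26 S4=-4 blocked=[4]
Op 10: conn=65 S1=26 S2=26 S3=26 S4=8 blocked=[]
Op 11: conn=95 S1=26 S2=26 S3=26 S4=8 blocked=[]
Op 12: conn=78 S1=26 S2=26 S3=26 S4=-9 blocked=[4]
Op 13: conn=61 S1=26 S2=26 S3=26 S4=-26 blocked=[4]
Op 14: conn=42 S1=26 S2=26 S3=26 S4=-45 blocked=[4]

Answer: S4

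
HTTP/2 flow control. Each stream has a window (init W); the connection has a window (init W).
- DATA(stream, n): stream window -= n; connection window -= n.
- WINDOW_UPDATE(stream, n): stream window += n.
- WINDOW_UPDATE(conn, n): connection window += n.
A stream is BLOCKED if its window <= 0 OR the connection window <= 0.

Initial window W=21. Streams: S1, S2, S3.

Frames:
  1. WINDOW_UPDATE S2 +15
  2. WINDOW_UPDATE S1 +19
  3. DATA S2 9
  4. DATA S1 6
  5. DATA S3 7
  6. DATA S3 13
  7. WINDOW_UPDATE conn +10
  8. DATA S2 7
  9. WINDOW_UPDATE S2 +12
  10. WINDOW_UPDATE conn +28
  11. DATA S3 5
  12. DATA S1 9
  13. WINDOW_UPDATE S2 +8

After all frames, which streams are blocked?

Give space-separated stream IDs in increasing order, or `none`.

Answer: S3

Derivation:
Op 1: conn=21 S1=21 S2=36 S3=21 blocked=[]
Op 2: conn=21 S1=40 S2=36 S3=21 blocked=[]
Op 3: conn=12 S1=40 S2=27 S3=21 blocked=[]
Op 4: conn=6 S1=34 S2=27 S3=21 blocked=[]
Op 5: conn=-1 S1=34 S2=27 S3=14 blocked=[1, 2, 3]
Op 6: conn=-14 S1=34 S2=27 S3=1 blocked=[1, 2, 3]
Op 7: conn=-4 S1=34 S2=27 S3=1 blocked=[1, 2, 3]
Op 8: conn=-11 S1=34 S2=20 S3=1 blocked=[1, 2, 3]
Op 9: conn=-11 S1=34 S2=32 S3=1 blocked=[1, 2, 3]
Op 10: conn=17 S1=34 S2=32 S3=1 blocked=[]
Op 11: conn=12 S1=34 S2=32 S3=-4 blocked=[3]
Op 12: conn=3 S1=25 S2=32 S3=-4 blocked=[3]
Op 13: conn=3 S1=25 S2=40 S3=-4 blocked=[3]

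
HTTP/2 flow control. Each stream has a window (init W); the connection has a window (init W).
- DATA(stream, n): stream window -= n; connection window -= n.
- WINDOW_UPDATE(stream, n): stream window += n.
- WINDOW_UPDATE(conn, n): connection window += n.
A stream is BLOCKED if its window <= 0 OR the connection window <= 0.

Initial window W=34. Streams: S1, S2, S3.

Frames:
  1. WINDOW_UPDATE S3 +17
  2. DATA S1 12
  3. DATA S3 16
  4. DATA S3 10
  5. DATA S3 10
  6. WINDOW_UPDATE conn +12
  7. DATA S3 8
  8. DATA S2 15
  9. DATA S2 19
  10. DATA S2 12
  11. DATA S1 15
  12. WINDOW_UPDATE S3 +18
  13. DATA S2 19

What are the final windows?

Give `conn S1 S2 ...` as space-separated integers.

Op 1: conn=34 S1=34 S2=34 S3=51 blocked=[]
Op 2: conn=22 S1=22 S2=34 S3=51 blocked=[]
Op 3: conn=6 S1=22 S2=34 S3=35 blocked=[]
Op 4: conn=-4 S1=22 S2=34 S3=25 blocked=[1, 2, 3]
Op 5: conn=-14 S1=22 S2=34 S3=15 blocked=[1, 2, 3]
Op 6: conn=-2 S1=22 S2=34 S3=15 blocked=[1, 2, 3]
Op 7: conn=-10 S1=22 S2=34 S3=7 blocked=[1, 2, 3]
Op 8: conn=-25 S1=22 S2=19 S3=7 blocked=[1, 2, 3]
Op 9: conn=-44 S1=22 S2=0 S3=7 blocked=[1, 2, 3]
Op 10: conn=-56 S1=22 S2=-12 S3=7 blocked=[1, 2, 3]
Op 11: conn=-71 S1=7 S2=-12 S3=7 blocked=[1, 2, 3]
Op 12: conn=-71 S1=7 S2=-12 S3=25 blocked=[1, 2, 3]
Op 13: conn=-90 S1=7 S2=-31 S3=25 blocked=[1, 2, 3]

Answer: -90 7 -31 25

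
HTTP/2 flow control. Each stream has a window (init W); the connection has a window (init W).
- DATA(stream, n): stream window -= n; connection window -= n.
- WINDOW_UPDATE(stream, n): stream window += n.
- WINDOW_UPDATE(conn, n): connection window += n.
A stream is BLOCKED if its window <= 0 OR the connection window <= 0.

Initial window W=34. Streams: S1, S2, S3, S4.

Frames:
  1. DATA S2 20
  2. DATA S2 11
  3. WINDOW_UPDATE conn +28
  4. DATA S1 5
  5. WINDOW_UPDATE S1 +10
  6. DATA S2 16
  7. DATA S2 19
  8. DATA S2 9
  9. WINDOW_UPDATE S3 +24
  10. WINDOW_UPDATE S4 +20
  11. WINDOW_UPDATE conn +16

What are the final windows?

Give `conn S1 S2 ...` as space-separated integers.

Op 1: conn=14 S1=34 S2=14 S3=34 S4=34 blocked=[]
Op 2: conn=3 S1=34 S2=3 S3=34 S4=34 blocked=[]
Op 3: conn=31 S1=34 S2=3 S3=34 S4=34 blocked=[]
Op 4: conn=26 S1=29 S2=3 S3=34 S4=34 blocked=[]
Op 5: conn=26 S1=39 S2=3 S3=34 S4=34 blocked=[]
Op 6: conn=10 S1=39 S2=-13 S3=34 S4=34 blocked=[2]
Op 7: conn=-9 S1=39 S2=-32 S3=34 S4=34 blocked=[1, 2, 3, 4]
Op 8: conn=-18 S1=39 S2=-41 S3=34 S4=34 blocked=[1, 2, 3, 4]
Op 9: conn=-18 S1=39 S2=-41 S3=58 S4=34 blocked=[1, 2, 3, 4]
Op 10: conn=-18 S1=39 S2=-41 S3=58 S4=54 blocked=[1, 2, 3, 4]
Op 11: conn=-2 S1=39 S2=-41 S3=58 S4=54 blocked=[1, 2, 3, 4]

Answer: -2 39 -41 58 54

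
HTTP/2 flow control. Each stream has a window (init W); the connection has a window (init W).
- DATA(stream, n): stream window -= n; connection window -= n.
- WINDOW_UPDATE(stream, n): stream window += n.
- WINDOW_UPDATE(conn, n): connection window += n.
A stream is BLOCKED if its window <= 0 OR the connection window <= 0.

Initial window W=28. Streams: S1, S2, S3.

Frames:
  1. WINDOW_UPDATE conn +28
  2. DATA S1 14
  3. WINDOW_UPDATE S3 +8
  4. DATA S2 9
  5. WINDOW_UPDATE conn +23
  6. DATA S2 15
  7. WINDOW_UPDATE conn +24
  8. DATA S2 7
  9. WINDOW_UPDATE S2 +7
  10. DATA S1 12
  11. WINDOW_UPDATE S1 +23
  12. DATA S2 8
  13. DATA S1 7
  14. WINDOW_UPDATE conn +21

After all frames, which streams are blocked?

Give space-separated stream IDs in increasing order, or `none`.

Answer: S2

Derivation:
Op 1: conn=56 S1=28 S2=28 S3=28 blocked=[]
Op 2: conn=42 S1=14 S2=28 S3=28 blocked=[]
Op 3: conn=42 S1=14 S2=28 S3=36 blocked=[]
Op 4: conn=33 S1=14 S2=19 S3=36 blocked=[]
Op 5: conn=56 S1=14 S2=19 S3=36 blocked=[]
Op 6: conn=41 S1=14 S2=4 S3=36 blocked=[]
Op 7: conn=65 S1=14 S2=4 S3=36 blocked=[]
Op 8: conn=58 S1=14 S2=-3 S3=36 blocked=[2]
Op 9: conn=58 S1=14 S2=4 S3=36 blocked=[]
Op 10: conn=46 S1=2 S2=4 S3=36 blocked=[]
Op 11: conn=46 S1=25 S2=4 S3=36 blocked=[]
Op 12: conn=38 S1=25 S2=-4 S3=36 blocked=[2]
Op 13: conn=31 S1=18 S2=-4 S3=36 blocked=[2]
Op 14: conn=52 S1=18 S2=-4 S3=36 blocked=[2]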